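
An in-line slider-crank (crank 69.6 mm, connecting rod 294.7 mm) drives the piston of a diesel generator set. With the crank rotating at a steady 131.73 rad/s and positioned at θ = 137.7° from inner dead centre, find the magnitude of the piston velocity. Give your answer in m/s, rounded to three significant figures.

ω = 131.7 rad/s
For an in-line slider-crank, x = r cosθ + √(L² − r² sin²θ), so v = −rω sinθ·[1 + r cosθ/√(L² − r² sin²θ)].
With r = 0.0696 m, L = 0.2947 m, θ = 137.7°: √(L² − r² sin²θ) = 0.29095 m.
v = −0.0696·131.7·0.67301·[1 + 0.0696·-0.73963/0.29095] = -5.0787 m/s.
|v| = 5.0787 m/s.

5.08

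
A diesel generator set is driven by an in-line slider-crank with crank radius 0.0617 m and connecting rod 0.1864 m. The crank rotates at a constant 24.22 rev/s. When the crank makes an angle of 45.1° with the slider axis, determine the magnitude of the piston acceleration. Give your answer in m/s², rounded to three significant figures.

1020

ω = 2π·24.2 = 152.2 rad/s
x(θ) = r cosθ + √(L² − r² sin²θ); with ω constant, a = ω²·d²x/dθ².
d²x/dθ² = −r cosθ − r²(cos2θ)/√u − r⁴ sin²2θ/(4u^{3/2}),  u = L² − r² sin²θ = 0.0328349 m².
Substituting r = 0.0617 m, L = 0.1864 m, θ = 45.1°: d²x/dθ² = -0.044088 m.
a = ω²·d²x/dθ² = (152.2)²·(-0.044088) = -1021 m/s²;  |a| = 1021 m/s².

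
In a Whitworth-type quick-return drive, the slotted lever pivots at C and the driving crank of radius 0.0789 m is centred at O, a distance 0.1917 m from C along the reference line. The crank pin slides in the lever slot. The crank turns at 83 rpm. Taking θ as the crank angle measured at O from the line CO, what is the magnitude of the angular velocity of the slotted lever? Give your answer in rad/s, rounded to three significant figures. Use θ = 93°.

1.14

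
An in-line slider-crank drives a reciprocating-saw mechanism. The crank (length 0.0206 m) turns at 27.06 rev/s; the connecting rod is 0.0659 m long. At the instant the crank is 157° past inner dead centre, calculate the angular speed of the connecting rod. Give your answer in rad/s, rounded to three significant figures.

49.3

ω = 170 rad/s (converted from 27.06 rev/s).
The rod makes angle φ with the slider axis where L sinφ = r sinθ; differentiating, L cosφ·φ̇ = r ω cosθ.
L cosφ = √(L² − r² sin²θ) = 0.065407 m.
|ω_rod| = r ω |cosθ| / √(L² − r² sin²θ) = 0.0206·170·0.92050/0.065407 = 49.292 rad/s.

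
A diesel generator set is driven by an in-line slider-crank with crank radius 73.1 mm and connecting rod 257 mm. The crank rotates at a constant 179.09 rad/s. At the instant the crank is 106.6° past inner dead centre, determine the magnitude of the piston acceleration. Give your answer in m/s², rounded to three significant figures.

ω = 179.1 rad/s
x(θ) = r cosθ + √(L² − r² sin²θ); with ω constant, a = ω²·d²x/dθ².
d²x/dθ² = −r cosθ − r²(cos2θ)/√u − r⁴ sin²2θ/(4u^{3/2}),  u = L² − r² sin²θ = 0.0611415 m².
Substituting r = 0.0731 m, L = 0.257 m, θ = 106.6°: d²x/dθ² = +0.038825 m.
a = ω²·d²x/dθ² = (179.1)²·(+0.038825) = +1245.3 m/s²;  |a| = 1245.3 m/s².

1250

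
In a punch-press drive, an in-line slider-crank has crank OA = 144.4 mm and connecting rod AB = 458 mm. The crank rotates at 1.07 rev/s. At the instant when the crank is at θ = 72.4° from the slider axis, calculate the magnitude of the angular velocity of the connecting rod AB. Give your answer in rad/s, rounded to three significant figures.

ω = 6.723 rad/s (converted from 1.07 rev/s).
The rod makes angle φ with the slider axis where L sinφ = r sinθ; differentiating, L cosφ·φ̇ = r ω cosθ.
L cosφ = √(L² − r² sin²θ) = 0.43683 m.
|ω_rod| = r ω |cosθ| / √(L² − r² sin²θ) = 0.1444·6.723·0.30237/0.43683 = 0.67198 rad/s.

0.672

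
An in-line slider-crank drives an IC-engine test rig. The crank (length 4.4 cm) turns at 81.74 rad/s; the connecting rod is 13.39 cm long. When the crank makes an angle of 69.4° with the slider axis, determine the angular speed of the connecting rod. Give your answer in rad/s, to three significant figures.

9.93

ω = 81.74 rad/s
The rod makes angle φ with the slider axis where L sinφ = r sinθ; differentiating, L cosφ·φ̇ = r ω cosθ.
L cosφ = √(L² − r² sin²θ) = 0.12741 m.
|ω_rod| = r ω |cosθ| / √(L² − r² sin²θ) = 0.044·81.74·0.35184/0.12741 = 9.932 rad/s.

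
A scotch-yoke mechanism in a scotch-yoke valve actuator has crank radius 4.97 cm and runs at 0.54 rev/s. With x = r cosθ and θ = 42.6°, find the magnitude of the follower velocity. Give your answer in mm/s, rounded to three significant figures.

114

ω = 3.393 rad/s (from 0.54 rev/s).
x = r cosθ ⇒ ẋ = −rω sinθ.
|v| = rω|sinθ| = 0.0497·3.393·|sin 42.6°| = 0.11414 m/s = 114.14 mm/s.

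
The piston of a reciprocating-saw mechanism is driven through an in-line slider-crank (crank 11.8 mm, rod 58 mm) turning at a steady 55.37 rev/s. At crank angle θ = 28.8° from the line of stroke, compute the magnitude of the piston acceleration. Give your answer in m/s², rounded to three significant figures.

ω = 2π·55.4 = 347.9 rad/s
x(θ) = r cosθ + √(L² − r² sin²θ); with ω constant, a = ω²·d²x/dθ².
d²x/dθ² = −r cosθ − r²(cos2θ)/√u − r⁴ sin²2θ/(4u^{3/2}),  u = L² − r² sin²θ = 0.00333168 m².
Substituting r = 0.0118 m, L = 0.058 m, θ = 28.8°: d²x/dθ² = -0.011651 m.
a = ω²·d²x/dθ² = (347.9)²·(-0.011651) = -1410.2 m/s²;  |a| = 1410.2 m/s².

1410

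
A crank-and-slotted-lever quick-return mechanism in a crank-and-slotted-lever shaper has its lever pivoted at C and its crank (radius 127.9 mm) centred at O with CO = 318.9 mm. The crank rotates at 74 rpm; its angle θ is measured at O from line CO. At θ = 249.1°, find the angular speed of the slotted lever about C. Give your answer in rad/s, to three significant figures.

0.158

ω = 7.749 rad/s (from 74 rpm).
Crank pin A relative to C: A = (d + r cosθ, r sinθ); lever angle φ = atan2(r sinθ, d + r cosθ).
Differentiating tanφ: φ̇ = rω(d cosθ + r)/(d² + r² + 2dr cosθ).
d² + r² + 2dr cosθ = |CA|² = 0.0889549 m²;  d cosθ + r = +0.014136 m.
|ω_lever| = |0.1279·7.749·+0.014136| / 0.0889549 = 0.15751 rad/s.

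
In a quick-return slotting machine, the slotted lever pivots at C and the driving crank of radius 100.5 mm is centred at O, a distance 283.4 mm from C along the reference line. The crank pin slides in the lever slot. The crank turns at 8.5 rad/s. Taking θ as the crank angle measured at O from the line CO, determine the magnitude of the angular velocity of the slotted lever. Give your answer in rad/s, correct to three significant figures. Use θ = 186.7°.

4.57

ω = 8.5 rad/s
Crank pin A relative to C: A = (d + r cosθ, r sinθ); lever angle φ = atan2(r sinθ, d + r cosθ).
Differentiating tanφ: φ̇ = rω(d cosθ + r)/(d² + r² + 2dr cosθ).
d² + r² + 2dr cosθ = |CA|² = 0.0338414 m²;  d cosθ + r = -0.18096 m.
|ω_lever| = |0.1005·8.5·-0.18096| / 0.0338414 = 4.568 rad/s.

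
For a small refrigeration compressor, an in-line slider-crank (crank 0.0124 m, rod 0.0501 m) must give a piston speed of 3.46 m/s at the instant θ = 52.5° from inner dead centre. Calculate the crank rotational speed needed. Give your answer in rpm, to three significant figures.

2910

For an in-line slider-crank, |v_piston| = rω|sinθ|·[1 + r cosθ/√(L² − r² sin²θ)].
With r = 0.0124 m, L = 0.0501 m, θ = 52.5°: the bracketed kinematic factor |dx/dθ| = 0.011349 m.
ω = v/|dx/dθ| = 3.46/0.011349 = 304.87 rad/s.
N = 60ω/(2π) = 2911.3 rpm.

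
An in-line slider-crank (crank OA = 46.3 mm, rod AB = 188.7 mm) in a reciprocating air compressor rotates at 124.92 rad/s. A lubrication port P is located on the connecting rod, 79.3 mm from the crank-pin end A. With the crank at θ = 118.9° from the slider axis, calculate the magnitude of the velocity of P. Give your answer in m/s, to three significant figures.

5.07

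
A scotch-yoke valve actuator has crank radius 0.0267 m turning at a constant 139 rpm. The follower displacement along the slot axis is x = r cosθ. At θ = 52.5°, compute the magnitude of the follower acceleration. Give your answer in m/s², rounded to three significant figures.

3.44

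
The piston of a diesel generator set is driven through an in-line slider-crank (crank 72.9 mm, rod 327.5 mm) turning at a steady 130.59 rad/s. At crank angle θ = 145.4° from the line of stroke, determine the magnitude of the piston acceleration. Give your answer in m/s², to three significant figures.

ω = 130.6 rad/s
x(θ) = r cosθ + √(L² − r² sin²θ); with ω constant, a = ω²·d²x/dθ².
d²x/dθ² = −r cosθ − r²(cos2θ)/√u − r⁴ sin²2θ/(4u^{3/2}),  u = L² − r² sin²θ = 0.105543 m².
Substituting r = 0.0729 m, L = 0.3275 m, θ = 145.4°: d²x/dθ² = +0.054018 m.
a = ω²·d²x/dθ² = (130.6)²·(+0.054018) = +921.2 m/s²;  |a| = 921.2 m/s².

921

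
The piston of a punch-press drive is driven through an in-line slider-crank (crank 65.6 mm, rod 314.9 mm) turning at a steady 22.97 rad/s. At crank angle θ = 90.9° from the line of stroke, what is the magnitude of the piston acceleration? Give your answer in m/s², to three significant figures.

ω = 22.97 rad/s
x(θ) = r cosθ + √(L² − r² sin²θ); with ω constant, a = ω²·d²x/dθ².
d²x/dθ² = −r cosθ − r²(cos2θ)/√u − r⁴ sin²2θ/(4u^{3/2}),  u = L² − r² sin²θ = 0.0948597 m².
Substituting r = 0.0656 m, L = 0.3149 m, θ = 90.9°: d²x/dθ² = +0.014996 m.
a = ω²·d²x/dθ² = (22.97)²·(+0.014996) = +7.912 m/s²;  |a| = 7.912 m/s².

7.91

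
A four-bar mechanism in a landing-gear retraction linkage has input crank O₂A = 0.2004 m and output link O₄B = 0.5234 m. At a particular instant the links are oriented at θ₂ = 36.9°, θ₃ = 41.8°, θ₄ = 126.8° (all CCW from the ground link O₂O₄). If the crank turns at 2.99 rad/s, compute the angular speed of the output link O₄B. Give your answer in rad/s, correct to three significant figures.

0.0982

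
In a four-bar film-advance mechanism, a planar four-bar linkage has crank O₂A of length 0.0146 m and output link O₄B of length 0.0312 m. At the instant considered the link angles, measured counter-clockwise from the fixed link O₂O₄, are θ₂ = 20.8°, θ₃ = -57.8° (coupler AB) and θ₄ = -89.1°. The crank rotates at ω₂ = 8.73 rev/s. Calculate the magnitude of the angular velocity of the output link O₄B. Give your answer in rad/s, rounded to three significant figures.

ω₂ = 54.85 rad/s (from 8.73 rev/s).
Differentiating the loop-closure r₂e^{iθ₂}+r₃e^{iθ₃}=r₁+r₄e^{iθ₄} gives r₂ω₂e^{iθ₂}+r₃ω₃e^{iθ₃}=r₄ω₄e^{iθ₄}.
Eliminating the other unknown: ω₄ = r₂ω₂ sin(θ₂−θ₃) / [r₄ sin(θ₄−θ₃)].
Numerator sine = +0.98027; denominator sine = -0.51952.
Result = 0.0146·54.85·(+0.98027) / (0.0312·(-0.51952)) = -48.433 rad/s; magnitude 48.433 rad/s.

48.4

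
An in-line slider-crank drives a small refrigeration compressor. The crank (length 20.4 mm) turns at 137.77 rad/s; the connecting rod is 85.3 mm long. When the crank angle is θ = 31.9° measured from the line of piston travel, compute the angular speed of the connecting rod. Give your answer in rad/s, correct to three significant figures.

28.2

ω = 137.8 rad/s
The rod makes angle φ with the slider axis where L sinφ = r sinθ; differentiating, L cosφ·φ̇ = r ω cosθ.
L cosφ = √(L² − r² sin²θ) = 0.084616 m.
|ω_rod| = r ω |cosθ| / √(L² − r² sin²θ) = 0.0204·137.8·0.84897/0.084616 = 28.198 rad/s.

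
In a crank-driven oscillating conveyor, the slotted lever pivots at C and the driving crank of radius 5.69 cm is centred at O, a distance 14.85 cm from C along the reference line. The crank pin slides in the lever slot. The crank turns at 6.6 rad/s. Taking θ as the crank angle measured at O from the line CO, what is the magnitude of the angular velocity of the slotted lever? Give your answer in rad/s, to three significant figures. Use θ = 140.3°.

1.75

ω = 6.6 rad/s
Crank pin A relative to C: A = (d + r cosθ, r sinθ); lever angle φ = atan2(r sinθ, d + r cosθ).
Differentiating tanφ: φ̇ = rω(d cosθ + r)/(d² + r² + 2dr cosθ).
d² + r² + 2dr cosθ = |CA|² = 0.0122875 m²;  d cosθ + r = -0.057356 m.
|ω_lever| = |0.0569·6.6·-0.057356| / 0.0122875 = 1.7529 rad/s.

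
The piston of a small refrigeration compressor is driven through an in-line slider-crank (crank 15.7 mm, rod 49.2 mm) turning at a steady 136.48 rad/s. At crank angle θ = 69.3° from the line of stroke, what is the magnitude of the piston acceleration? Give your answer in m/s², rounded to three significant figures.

31.2

ω = 136.5 rad/s
x(θ) = r cosθ + √(L² − r² sin²θ); with ω constant, a = ω²·d²x/dθ².
d²x/dθ² = −r cosθ − r²(cos2θ)/√u − r⁴ sin²2θ/(4u^{3/2}),  u = L² − r² sin²θ = 0.00220495 m².
Substituting r = 0.0157 m, L = 0.0492 m, θ = 69.3°: d²x/dθ² = -0.0016762 m.
a = ω²·d²x/dθ² = (136.5)²·(-0.0016762) = -31.222 m/s²;  |a| = 31.222 m/s².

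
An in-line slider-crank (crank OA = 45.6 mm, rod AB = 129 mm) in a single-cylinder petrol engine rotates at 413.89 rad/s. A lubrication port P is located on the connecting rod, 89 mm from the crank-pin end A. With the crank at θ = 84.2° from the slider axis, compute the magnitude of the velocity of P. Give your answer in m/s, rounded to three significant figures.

ω = 413.9 rad/s.  Crank-pin speed |V_A| = rω = 18.873 m/s, perpendicular to OA.
Rod angle: sinφ = −(r/L) sinθ ⇒ φ = -20.590°; ω_rod = −rω cosθ/√(L²−r²sin²θ) = -15.794 rad/s.
V_P = V_A + ω_rod × AP, with AP = 0.089 m along the rod.
Components: V_Px = −rω sinθ − a·ω_rod·sinφ = -19.271 m/s;  V_Py = rω cosθ + a·ω_rod·cosφ = +0.5914 m/s.
|V_P| = √(V_Px² + V_Py²) = 19.28 m/s.

19.3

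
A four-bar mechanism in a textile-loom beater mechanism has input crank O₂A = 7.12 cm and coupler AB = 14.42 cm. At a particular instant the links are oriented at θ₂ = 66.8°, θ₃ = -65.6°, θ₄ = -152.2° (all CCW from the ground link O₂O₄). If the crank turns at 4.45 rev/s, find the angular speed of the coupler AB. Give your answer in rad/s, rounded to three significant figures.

8.70

ω₂ = 27.96 rad/s (from 4.45 rev/s).
Differentiating the loop-closure r₂e^{iθ₂}+r₃e^{iθ₃}=r₁+r₄e^{iθ₄} gives r₂ω₂e^{iθ₂}+r₃ω₃e^{iθ₃}=r₄ω₄e^{iθ₄}.
Eliminating the other unknown: ω₃ = r₂ω₂ sin(θ₄−θ₂) / [r₃ sin(θ₃−θ₄)].
Numerator sine = +0.62932; denominator sine = +0.99824.
Result = 0.0712·27.96·(+0.62932) / (0.1442·(+0.99824)) = +8.7035 rad/s; magnitude 8.7035 rad/s.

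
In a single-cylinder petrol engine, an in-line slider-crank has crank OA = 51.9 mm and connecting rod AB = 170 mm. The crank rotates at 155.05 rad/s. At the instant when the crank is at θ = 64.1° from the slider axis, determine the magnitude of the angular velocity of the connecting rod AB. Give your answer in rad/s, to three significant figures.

ω = 155.1 rad/s
The rod makes angle φ with the slider axis where L sinφ = r sinθ; differentiating, L cosφ·φ̇ = r ω cosθ.
L cosφ = √(L² − r² sin²θ) = 0.16346 m.
|ω_rod| = r ω |cosθ| / √(L² − r² sin²θ) = 0.0519·155.1·0.43680/0.16346 = 21.503 rad/s.

21.5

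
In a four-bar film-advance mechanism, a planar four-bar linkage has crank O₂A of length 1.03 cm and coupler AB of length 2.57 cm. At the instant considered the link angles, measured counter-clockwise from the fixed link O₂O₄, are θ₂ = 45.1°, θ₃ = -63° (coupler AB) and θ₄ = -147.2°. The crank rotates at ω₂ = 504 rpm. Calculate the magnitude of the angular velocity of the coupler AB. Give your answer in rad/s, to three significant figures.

ω₂ = 52.78 rad/s (from 504 rpm).
Differentiating the loop-closure r₂e^{iθ₂}+r₃e^{iθ₃}=r₁+r₄e^{iθ₄} gives r₂ω₂e^{iθ₂}+r₃ω₃e^{iθ₃}=r₄ω₄e^{iθ₄}.
Eliminating the other unknown: ω₃ = r₂ω₂ sin(θ₄−θ₂) / [r₃ sin(θ₃−θ₄)].
Numerator sine = +0.21303; denominator sine = +0.99488.
Result = 0.0103·52.78·(+0.21303) / (0.0257·(+0.99488)) = +4.5293 rad/s; magnitude 4.5293 rad/s.

4.53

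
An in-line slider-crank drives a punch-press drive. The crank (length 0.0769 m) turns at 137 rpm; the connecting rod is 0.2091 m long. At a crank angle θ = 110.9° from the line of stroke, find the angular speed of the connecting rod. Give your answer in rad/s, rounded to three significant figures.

ω = 14.35 rad/s (converted from 137 rpm).
The rod makes angle φ with the slider axis where L sinφ = r sinθ; differentiating, L cosφ·φ̇ = r ω cosθ.
L cosφ = √(L² − r² sin²θ) = 0.19637 m.
|ω_rod| = r ω |cosθ| / √(L² − r² sin²θ) = 0.0769·14.35·0.35674/0.19637 = 2.0042 rad/s.

2.00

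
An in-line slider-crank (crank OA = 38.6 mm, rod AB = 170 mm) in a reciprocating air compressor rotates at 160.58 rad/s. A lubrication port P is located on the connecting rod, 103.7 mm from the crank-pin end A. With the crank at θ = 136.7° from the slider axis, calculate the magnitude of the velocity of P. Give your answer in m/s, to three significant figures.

ω = 160.6 rad/s.  Crank-pin speed |V_A| = rω = 6.1984 m/s, perpendicular to OA.
Rod angle: sinφ = −(r/L) sinθ ⇒ φ = -8.959°; ω_rod = −rω cosθ/√(L²−r²sin²θ) = +26.863 rad/s.
V_P = V_A + ω_rod × AP, with AP = 0.1037 m along the rod.
Components: V_Px = −rω sinθ − a·ω_rod·sinφ = -3.8172 m/s;  V_Py = rω cosθ + a·ω_rod·cosφ = -1.7593 m/s.
|V_P| = √(V_Px² + V_Py²) = 4.2031 m/s.

4.20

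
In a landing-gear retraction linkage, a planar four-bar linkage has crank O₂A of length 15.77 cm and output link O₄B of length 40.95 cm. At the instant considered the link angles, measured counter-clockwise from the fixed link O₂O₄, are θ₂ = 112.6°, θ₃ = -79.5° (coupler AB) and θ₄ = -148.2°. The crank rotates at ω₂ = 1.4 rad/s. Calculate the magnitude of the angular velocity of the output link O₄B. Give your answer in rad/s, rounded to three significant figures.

0.121

ω₂ = 1.4 rad/s
Differentiating the loop-closure r₂e^{iθ₂}+r₃e^{iθ₃}=r₁+r₄e^{iθ₄} gives r₂ω₂e^{iθ₂}+r₃ω₃e^{iθ₃}=r₄ω₄e^{iθ₄}.
Eliminating the other unknown: ω₄ = r₂ω₂ sin(θ₂−θ₃) / [r₄ sin(θ₄−θ₃)].
Numerator sine = -0.20962; denominator sine = -0.93169.
Result = 0.1577·1.4·(-0.20962) / (0.4095·(-0.93169)) = +0.1213 rad/s; magnitude 0.1213 rad/s.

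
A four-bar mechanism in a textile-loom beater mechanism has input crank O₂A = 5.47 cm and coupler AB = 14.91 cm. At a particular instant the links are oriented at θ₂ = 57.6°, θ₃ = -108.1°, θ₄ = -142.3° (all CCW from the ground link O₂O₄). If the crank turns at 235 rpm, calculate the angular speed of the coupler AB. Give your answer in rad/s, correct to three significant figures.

5.47

ω₂ = 24.61 rad/s (from 235 rpm).
Differentiating the loop-closure r₂e^{iθ₂}+r₃e^{iθ₃}=r₁+r₄e^{iθ₄} gives r₂ω₂e^{iθ₂}+r₃ω₃e^{iθ₃}=r₄ω₄e^{iθ₄}.
Eliminating the other unknown: ω₃ = r₂ω₂ sin(θ₄−θ₂) / [r₃ sin(θ₃−θ₄)].
Numerator sine = +0.34038; denominator sine = +0.56208.
Result = 0.0547·24.61·(+0.34038) / (0.1491·(+0.56208)) = +5.4672 rad/s; magnitude 5.4672 rad/s.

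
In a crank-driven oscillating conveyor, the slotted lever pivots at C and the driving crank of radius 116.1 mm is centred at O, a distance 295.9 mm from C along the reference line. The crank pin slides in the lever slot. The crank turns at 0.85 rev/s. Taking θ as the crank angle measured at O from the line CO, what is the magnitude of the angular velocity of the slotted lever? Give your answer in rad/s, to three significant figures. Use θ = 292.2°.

ω = 5.341 rad/s (from 0.85 rev/s).
Crank pin A relative to C: A = (d + r cosθ, r sinθ); lever angle φ = atan2(r sinθ, d + r cosθ).
Differentiating tanφ: φ̇ = rω(d cosθ + r)/(d² + r² + 2dr cosθ).
d² + r² + 2dr cosθ = |CA|² = 0.126997 m²;  d cosθ + r = +0.2279 m.
|ω_lever| = |0.1161·5.341·+0.2279| / 0.126997 = 1.1127 rad/s.

1.11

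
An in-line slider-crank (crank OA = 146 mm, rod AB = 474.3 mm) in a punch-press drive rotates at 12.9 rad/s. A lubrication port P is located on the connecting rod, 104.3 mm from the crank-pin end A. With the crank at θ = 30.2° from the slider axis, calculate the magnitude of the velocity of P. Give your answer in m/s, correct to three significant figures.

ω = 12.9 rad/s.  Crank-pin speed |V_A| = rω = 1.8834 m/s, perpendicular to OA.
Rod angle: sinφ = −(r/L) sinθ ⇒ φ = -8.908°; ω_rod = −rω cosθ/√(L²−r²sin²θ) = -3.4738 rad/s.
V_P = V_A + ω_rod × AP, with AP = 0.1043 m along the rod.
Components: V_Px = −rω sinθ − a·ω_rod·sinφ = -1.0035 m/s;  V_Py = rω cosθ + a·ω_rod·cosφ = +1.2698 m/s.
|V_P| = √(V_Px² + V_Py²) = 1.6185 m/s.

1.62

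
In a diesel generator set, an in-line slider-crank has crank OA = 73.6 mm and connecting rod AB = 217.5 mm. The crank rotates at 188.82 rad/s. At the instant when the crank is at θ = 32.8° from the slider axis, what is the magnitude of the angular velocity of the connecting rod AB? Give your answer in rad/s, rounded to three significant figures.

ω = 188.8 rad/s
The rod makes angle φ with the slider axis where L sinφ = r sinθ; differentiating, L cosφ·φ̇ = r ω cosθ.
L cosφ = √(L² − r² sin²θ) = 0.21381 m.
|ω_rod| = r ω |cosθ| / √(L² − r² sin²θ) = 0.0736·188.8·0.84057/0.21381 = 54.634 rad/s.

54.6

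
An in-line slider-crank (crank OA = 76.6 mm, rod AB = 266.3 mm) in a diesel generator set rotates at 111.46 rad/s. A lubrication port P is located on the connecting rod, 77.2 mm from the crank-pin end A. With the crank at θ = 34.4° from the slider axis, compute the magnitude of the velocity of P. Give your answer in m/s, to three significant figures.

7.19

ω = 111.5 rad/s.  Crank-pin speed |V_A| = rω = 8.5378 m/s, perpendicular to OA.
Rod angle: sinφ = −(r/L) sinθ ⇒ φ = -9.353°; ω_rod = −rω cosθ/√(L²−r²sin²θ) = -26.81 rad/s.
V_P = V_A + ω_rod × AP, with AP = 0.0772 m along the rod.
Components: V_Px = −rω sinθ − a·ω_rod·sinφ = -5.16 m/s;  V_Py = rω cosθ + a·ω_rod·cosφ = +5.0024 m/s.
|V_P| = √(V_Px² + V_Py²) = 7.1868 m/s.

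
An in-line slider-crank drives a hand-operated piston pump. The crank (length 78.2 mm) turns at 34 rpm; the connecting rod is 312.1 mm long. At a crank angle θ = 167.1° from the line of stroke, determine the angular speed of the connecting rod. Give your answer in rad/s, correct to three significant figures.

0.871

ω = 3.56 rad/s (converted from 34 rpm).
The rod makes angle φ with the slider axis where L sinφ = r sinθ; differentiating, L cosφ·φ̇ = r ω cosθ.
L cosφ = √(L² − r² sin²θ) = 0.31161 m.
|ω_rod| = r ω |cosθ| / √(L² − r² sin²θ) = 0.0782·3.56·0.97476/0.31161 = 0.87096 rad/s.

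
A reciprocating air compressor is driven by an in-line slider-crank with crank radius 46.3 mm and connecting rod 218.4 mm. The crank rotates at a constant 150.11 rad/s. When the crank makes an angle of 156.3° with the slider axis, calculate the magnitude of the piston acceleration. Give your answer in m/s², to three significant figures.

ω = 150.1 rad/s
x(θ) = r cosθ + √(L² − r² sin²θ); with ω constant, a = ω²·d²x/dθ².
d²x/dθ² = −r cosθ − r²(cos2θ)/√u − r⁴ sin²2θ/(4u^{3/2}),  u = L² − r² sin²θ = 0.0473522 m².
Substituting r = 0.0463 m, L = 0.2184 m, θ = 156.3°: d²x/dθ² = +0.035667 m.
a = ω²·d²x/dθ² = (150.1)²·(+0.035667) = +803.68 m/s²;  |a| = 803.68 m/s².

804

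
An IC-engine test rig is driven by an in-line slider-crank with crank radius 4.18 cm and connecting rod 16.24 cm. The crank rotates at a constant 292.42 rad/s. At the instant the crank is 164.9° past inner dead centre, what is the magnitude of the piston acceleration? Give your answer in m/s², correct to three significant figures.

2650

ω = 292.4 rad/s
x(θ) = r cosθ + √(L² − r² sin²θ); with ω constant, a = ω²·d²x/dθ².
d²x/dθ² = −r cosθ − r²(cos2θ)/√u − r⁴ sin²2θ/(4u^{3/2}),  u = L² − r² sin²θ = 0.0262552 m².
Substituting r = 0.0418 m, L = 0.1624 m, θ = 164.9°: d²x/dθ² = +0.030992 m.
a = ω²·d²x/dθ² = (292.4)²·(+0.030992) = +2650.1 m/s²;  |a| = 2650.1 m/s².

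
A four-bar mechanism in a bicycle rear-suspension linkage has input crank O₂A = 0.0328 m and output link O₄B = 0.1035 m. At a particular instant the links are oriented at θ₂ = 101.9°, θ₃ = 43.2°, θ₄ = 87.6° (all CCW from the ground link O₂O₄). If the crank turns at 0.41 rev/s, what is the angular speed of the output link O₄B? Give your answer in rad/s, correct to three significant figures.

0.997

ω₂ = 2.576 rad/s (from 0.41 rev/s).
Differentiating the loop-closure r₂e^{iθ₂}+r₃e^{iθ₃}=r₁+r₄e^{iθ₄} gives r₂ω₂e^{iθ₂}+r₃ω₃e^{iθ₃}=r₄ω₄e^{iθ₄}.
Eliminating the other unknown: ω₄ = r₂ω₂ sin(θ₂−θ₃) / [r₄ sin(θ₄−θ₃)].
Numerator sine = +0.85446; denominator sine = +0.69966.
Result = 0.0328·2.576·(+0.85446) / (0.1035·(+0.69966)) = +0.99701 rad/s; magnitude 0.99701 rad/s.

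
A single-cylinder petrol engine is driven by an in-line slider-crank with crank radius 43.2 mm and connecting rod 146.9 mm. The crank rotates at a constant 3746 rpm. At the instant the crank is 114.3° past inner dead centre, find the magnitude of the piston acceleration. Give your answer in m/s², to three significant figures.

ω = 2π·3746/60 = 392.3 rad/s
x(θ) = r cosθ + √(L² − r² sin²θ); with ω constant, a = ω²·d²x/dθ².
d²x/dθ² = −r cosθ − r²(cos2θ)/√u − r⁴ sin²2θ/(4u^{3/2}),  u = L² − r² sin²θ = 0.0200294 m².
Substituting r = 0.0432 m, L = 0.1469 m, θ = 114.3°: d²x/dθ² = +0.026325 m.
a = ω²·d²x/dθ² = (392.3)²·(+0.026325) = +4051 m/s²;  |a| = 4051 m/s².

4050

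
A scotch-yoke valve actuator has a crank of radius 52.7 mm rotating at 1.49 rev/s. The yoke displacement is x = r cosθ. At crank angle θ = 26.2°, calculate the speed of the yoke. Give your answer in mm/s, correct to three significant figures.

ω = 9.362 rad/s (from 1.49 rev/s).
x = r cosθ ⇒ ẋ = −rω sinθ.
|v| = rω|sinθ| = 0.0527·9.362·|sin 26.2°| = 0.21783 m/s = 217.83 mm/s.

218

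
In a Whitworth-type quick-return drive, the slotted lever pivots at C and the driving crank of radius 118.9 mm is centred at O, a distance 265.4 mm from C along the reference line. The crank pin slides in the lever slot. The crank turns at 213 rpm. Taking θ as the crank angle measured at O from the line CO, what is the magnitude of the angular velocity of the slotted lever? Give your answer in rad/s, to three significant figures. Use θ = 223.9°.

4.91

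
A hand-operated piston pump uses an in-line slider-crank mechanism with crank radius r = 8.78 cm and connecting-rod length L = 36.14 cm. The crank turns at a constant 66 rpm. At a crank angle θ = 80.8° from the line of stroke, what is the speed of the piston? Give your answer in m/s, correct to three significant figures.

ω = 2π·66/60 = 6.912 rad/s
For an in-line slider-crank, x = r cosθ + √(L² − r² sin²θ), so v = −rω sinθ·[1 + r cosθ/√(L² − r² sin²θ)].
With r = 0.0878 m, L = 0.3614 m, θ = 80.8°: √(L² − r² sin²θ) = 0.35085 m.
v = −0.0878·6.912·0.98714·[1 + 0.0878·0.15988/0.35085] = -0.62299 m/s.
|v| = 0.62299 m/s.

0.623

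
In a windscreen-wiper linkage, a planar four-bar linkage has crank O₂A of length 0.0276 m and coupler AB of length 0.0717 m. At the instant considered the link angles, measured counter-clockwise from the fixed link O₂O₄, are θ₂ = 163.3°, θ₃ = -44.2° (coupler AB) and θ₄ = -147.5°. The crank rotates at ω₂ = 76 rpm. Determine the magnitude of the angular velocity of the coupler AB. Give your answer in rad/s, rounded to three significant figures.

2.38

ω₂ = 7.959 rad/s (from 76 rpm).
Differentiating the loop-closure r₂e^{iθ₂}+r₃e^{iθ₃}=r₁+r₄e^{iθ₄} gives r₂ω₂e^{iθ₂}+r₃ω₃e^{iθ₃}=r₄ω₄e^{iθ₄}.
Eliminating the other unknown: ω₃ = r₂ω₂ sin(θ₄−θ₂) / [r₃ sin(θ₃−θ₄)].
Numerator sine = +0.75700; denominator sine = +0.97318.
Result = 0.0276·7.959·(+0.75700) / (0.0717·(+0.97318)) = +2.383 rad/s; magnitude 2.383 rad/s.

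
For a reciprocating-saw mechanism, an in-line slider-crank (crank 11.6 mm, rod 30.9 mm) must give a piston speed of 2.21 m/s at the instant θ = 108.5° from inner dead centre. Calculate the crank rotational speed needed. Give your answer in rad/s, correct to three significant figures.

For an in-line slider-crank, |v_piston| = rω|sinθ|·[1 + r cosθ/√(L² − r² sin²θ)].
With r = 0.0116 m, L = 0.0309 m, θ = 108.5°: the bracketed kinematic factor |dx/dθ| = 0.0095983 m.
ω = v/|dx/dθ| = 2.21/0.0095983 = 230.25 rad/s.

230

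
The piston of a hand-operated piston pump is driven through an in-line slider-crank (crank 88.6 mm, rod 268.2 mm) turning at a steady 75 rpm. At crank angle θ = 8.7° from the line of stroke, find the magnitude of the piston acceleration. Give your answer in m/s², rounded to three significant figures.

ω = 2π·75/60 = 7.854 rad/s
x(θ) = r cosθ + √(L² − r² sin²θ); with ω constant, a = ω²·d²x/dθ².
d²x/dθ² = −r cosθ − r²(cos2θ)/√u − r⁴ sin²2θ/(4u^{3/2}),  u = L² − r² sin²θ = 0.0717516 m².
Substituting r = 0.0886 m, L = 0.2682 m, θ = 8.7°: d²x/dθ² = -0.11562 m.
a = ω²·d²x/dθ² = (7.854)²·(-0.11562) = -7.1318 m/s²;  |a| = 7.1318 m/s².

7.13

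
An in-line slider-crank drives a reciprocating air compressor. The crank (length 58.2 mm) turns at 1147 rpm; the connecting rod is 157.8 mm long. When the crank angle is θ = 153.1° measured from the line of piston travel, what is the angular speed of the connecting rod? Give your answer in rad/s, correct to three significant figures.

40.1

ω = 120.1 rad/s (converted from 1147 rpm).
The rod makes angle φ with the slider axis where L sinφ = r sinθ; differentiating, L cosφ·φ̇ = r ω cosθ.
L cosφ = √(L² − r² sin²θ) = 0.15559 m.
|ω_rod| = r ω |cosθ| / √(L² − r² sin²θ) = 0.0582·120.1·0.89180/0.15559 = 40.069 rad/s.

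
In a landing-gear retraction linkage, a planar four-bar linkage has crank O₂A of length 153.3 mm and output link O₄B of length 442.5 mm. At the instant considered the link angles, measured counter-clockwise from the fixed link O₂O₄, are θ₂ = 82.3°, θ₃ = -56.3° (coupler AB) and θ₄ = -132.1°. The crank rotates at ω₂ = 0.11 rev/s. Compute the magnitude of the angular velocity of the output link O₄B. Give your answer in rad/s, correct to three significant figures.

ω₂ = 0.6912 rad/s (from 0.11 rev/s).
Differentiating the loop-closure r₂e^{iθ₂}+r₃e^{iθ₃}=r₁+r₄e^{iθ₄} gives r₂ω₂e^{iθ₂}+r₃ω₃e^{iθ₃}=r₄ω₄e^{iθ₄}.
Eliminating the other unknown: ω₄ = r₂ω₂ sin(θ₂−θ₃) / [r₄ sin(θ₄−θ₃)].
Numerator sine = +0.66131; denominator sine = -0.96945.
Result = 0.1533·0.6912·(+0.66131) / (0.4425·(-0.96945)) = -0.16334 rad/s; magnitude 0.16334 rad/s.

0.163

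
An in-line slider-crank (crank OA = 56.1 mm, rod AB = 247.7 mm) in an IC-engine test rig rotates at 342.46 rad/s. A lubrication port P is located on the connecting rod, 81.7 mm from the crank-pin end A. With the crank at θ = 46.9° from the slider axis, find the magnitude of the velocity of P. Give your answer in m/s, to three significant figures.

ω = 342.5 rad/s.  Crank-pin speed |V_A| = rω = 19.212 m/s, perpendicular to OA.
Rod angle: sinφ = −(r/L) sinθ ⇒ φ = -9.519°; ω_rod = −rω cosθ/√(L²−r²sin²θ) = -53.736 rad/s.
V_P = V_A + ω_rod × AP, with AP = 0.0817 m along the rod.
Components: V_Px = −rω sinθ − a·ω_rod·sinφ = -14.754 m/s;  V_Py = rω cosθ + a·ω_rod·cosφ = +8.7973 m/s.
|V_P| = √(V_Px² + V_Py²) = 17.178 m/s.

17.2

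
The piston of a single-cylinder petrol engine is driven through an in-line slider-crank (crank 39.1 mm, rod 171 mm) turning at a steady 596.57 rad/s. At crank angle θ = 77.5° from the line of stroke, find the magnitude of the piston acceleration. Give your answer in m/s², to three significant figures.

ω = 596.6 rad/s
x(θ) = r cosθ + √(L² − r² sin²θ); with ω constant, a = ω²·d²x/dθ².
d²x/dθ² = −r cosθ − r²(cos2θ)/√u − r⁴ sin²2θ/(4u^{3/2}),  u = L² − r² sin²θ = 0.0277838 m².
Substituting r = 0.0391 m, L = 0.171 m, θ = 77.5°: d²x/dθ² = -0.00017279 m.
a = ω²·d²x/dθ² = (596.6)²·(-0.00017279) = -61.496 m/s²;  |a| = 61.496 m/s².

61.5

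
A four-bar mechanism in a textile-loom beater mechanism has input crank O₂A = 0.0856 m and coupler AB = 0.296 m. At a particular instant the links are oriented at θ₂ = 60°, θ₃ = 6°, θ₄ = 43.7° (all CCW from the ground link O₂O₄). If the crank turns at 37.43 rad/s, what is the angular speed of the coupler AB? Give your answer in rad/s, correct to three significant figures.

ω₂ = 37.43 rad/s
Differentiating the loop-closure r₂e^{iθ₂}+r₃e^{iθ₃}=r₁+r₄e^{iθ₄} gives r₂ω₂e^{iθ₂}+r₃ω₃e^{iθ₃}=r₄ω₄e^{iθ₄}.
Eliminating the other unknown: ω₃ = r₂ω₂ sin(θ₄−θ₂) / [r₃ sin(θ₃−θ₄)].
Numerator sine = -0.28067; denominator sine = -0.61153.
Result = 0.0856·37.43·(-0.28067) / (0.296·(-0.61153)) = +4.9679 rad/s; magnitude 4.9679 rad/s.

4.97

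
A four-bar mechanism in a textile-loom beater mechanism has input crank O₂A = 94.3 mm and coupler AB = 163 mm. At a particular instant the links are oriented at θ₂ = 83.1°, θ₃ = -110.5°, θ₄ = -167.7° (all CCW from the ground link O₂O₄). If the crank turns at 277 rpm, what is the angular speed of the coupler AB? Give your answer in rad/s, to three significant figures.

ω₂ = 29.01 rad/s (from 277 rpm).
Differentiating the loop-closure r₂e^{iθ₂}+r₃e^{iθ₃}=r₁+r₄e^{iθ₄} gives r₂ω₂e^{iθ₂}+r₃ω₃e^{iθ₃}=r₄ω₄e^{iθ₄}.
Eliminating the other unknown: ω₃ = r₂ω₂ sin(θ₄−θ₂) / [r₃ sin(θ₃−θ₄)].
Numerator sine = +0.94438; denominator sine = +0.84057.
Result = 0.0943·29.01·(+0.94438) / (0.163·(+0.84057)) = +18.854 rad/s; magnitude 18.854 rad/s.

18.9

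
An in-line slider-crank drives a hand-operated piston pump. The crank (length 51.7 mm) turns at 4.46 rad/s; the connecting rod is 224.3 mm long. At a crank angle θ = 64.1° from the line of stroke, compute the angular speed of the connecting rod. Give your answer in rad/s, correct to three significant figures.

0.459

ω = 4.46 rad/s
The rod makes angle φ with the slider axis where L sinφ = r sinθ; differentiating, L cosφ·φ̇ = r ω cosθ.
L cosφ = √(L² − r² sin²θ) = 0.21943 m.
|ω_rod| = r ω |cosθ| / √(L² − r² sin²θ) = 0.0517·4.46·0.43680/0.21943 = 0.45901 rad/s.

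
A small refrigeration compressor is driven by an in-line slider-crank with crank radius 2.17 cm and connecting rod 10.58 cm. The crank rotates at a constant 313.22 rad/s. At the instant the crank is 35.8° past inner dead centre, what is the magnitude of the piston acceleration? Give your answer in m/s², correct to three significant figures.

ω = 313.2 rad/s
x(θ) = r cosθ + √(L² − r² sin²θ); with ω constant, a = ω²·d²x/dθ².
d²x/dθ² = −r cosθ − r²(cos2θ)/√u − r⁴ sin²2θ/(4u^{3/2}),  u = L² − r² sin²θ = 0.0110325 m².
Substituting r = 0.0217 m, L = 0.1058 m, θ = 35.8°: d²x/dθ² = -0.019058 m.
a = ω²·d²x/dθ² = (313.2)²·(-0.019058) = -1869.7 m/s²;  |a| = 1869.7 m/s².

1870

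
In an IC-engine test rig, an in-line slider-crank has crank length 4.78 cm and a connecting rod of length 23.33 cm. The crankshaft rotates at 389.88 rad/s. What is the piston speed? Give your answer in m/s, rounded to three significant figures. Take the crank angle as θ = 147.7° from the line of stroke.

8.22

ω = 389.9 rad/s
For an in-line slider-crank, x = r cosθ + √(L² − r² sin²θ), so v = −rω sinθ·[1 + r cosθ/√(L² − r² sin²θ)].
With r = 0.0478 m, L = 0.2333 m, θ = 147.7°: √(L² − r² sin²θ) = 0.2319 m.
v = −0.0478·389.9·0.53435·[1 + 0.0478·-0.84526/0.2319] = -8.2233 m/s.
|v| = 8.2233 m/s.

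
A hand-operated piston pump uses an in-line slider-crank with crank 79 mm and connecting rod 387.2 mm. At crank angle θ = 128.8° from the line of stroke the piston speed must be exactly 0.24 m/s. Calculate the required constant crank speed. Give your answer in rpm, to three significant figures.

For an in-line slider-crank, |v_piston| = rω|sinθ|·[1 + r cosθ/√(L² − r² sin²θ)].
With r = 0.079 m, L = 0.3872 m, θ = 128.8°: the bracketed kinematic factor |dx/dθ| = 0.053595 m.
ω = v/|dx/dθ| = 0.24/0.053595 = 4.478 rad/s.
N = 60ω/(2π) = 42.762 rpm.

42.8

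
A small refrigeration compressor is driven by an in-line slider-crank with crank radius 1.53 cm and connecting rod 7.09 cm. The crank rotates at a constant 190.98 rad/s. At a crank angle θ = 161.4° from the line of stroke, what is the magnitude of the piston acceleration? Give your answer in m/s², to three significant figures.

ω = 191 rad/s
x(θ) = r cosθ + √(L² − r² sin²θ); with ω constant, a = ω²·d²x/dθ².
d²x/dθ² = −r cosθ − r²(cos2θ)/√u − r⁴ sin²2θ/(4u^{3/2}),  u = L² − r² sin²θ = 0.00500299 m².
Substituting r = 0.0153 m, L = 0.0709 m, θ = 161.4°: d²x/dθ² = +0.011851 m.
a = ω²·d²x/dθ² = (191)²·(+0.011851) = +432.23 m/s²;  |a| = 432.23 m/s².

432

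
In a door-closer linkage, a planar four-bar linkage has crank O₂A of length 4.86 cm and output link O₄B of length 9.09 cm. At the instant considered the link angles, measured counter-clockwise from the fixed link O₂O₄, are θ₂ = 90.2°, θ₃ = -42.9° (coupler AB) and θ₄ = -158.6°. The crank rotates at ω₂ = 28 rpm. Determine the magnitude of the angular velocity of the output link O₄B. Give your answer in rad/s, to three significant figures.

ω₂ = 2.932 rad/s (from 28 rpm).
Differentiating the loop-closure r₂e^{iθ₂}+r₃e^{iθ₃}=r₁+r₄e^{iθ₄} gives r₂ω₂e^{iθ₂}+r₃ω₃e^{iθ₃}=r₄ω₄e^{iθ₄}.
Eliminating the other unknown: ω₄ = r₂ω₂ sin(θ₂−θ₃) / [r₄ sin(θ₄−θ₃)].
Numerator sine = +0.73016; denominator sine = -0.90108.
Result = 0.0486·2.932·(+0.73016) / (0.0909·(-0.90108)) = -1.2703 rad/s; magnitude 1.2703 rad/s.

1.27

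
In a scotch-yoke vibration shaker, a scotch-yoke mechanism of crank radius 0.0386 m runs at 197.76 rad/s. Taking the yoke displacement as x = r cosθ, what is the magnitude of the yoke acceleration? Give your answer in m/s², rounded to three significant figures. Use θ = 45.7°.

ω = 197.8 rad/s
x = r cosθ ⇒ ẍ = −rω² cosθ (ω constant).
|a| = rω²|cosθ| = 0.0386·(197.8)²·|cos 45.7°| = 1054.3 m/s².

1050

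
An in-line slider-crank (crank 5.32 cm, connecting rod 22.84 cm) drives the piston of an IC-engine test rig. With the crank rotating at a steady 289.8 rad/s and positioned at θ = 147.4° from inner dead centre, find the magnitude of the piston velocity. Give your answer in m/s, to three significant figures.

6.66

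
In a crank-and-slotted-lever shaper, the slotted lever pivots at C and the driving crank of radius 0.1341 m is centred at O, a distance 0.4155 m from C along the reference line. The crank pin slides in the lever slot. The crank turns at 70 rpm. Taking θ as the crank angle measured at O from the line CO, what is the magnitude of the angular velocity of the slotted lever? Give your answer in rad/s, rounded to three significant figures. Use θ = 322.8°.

1.64

ω = 7.33 rad/s (from 70 rpm).
Crank pin A relative to C: A = (d + r cosθ, r sinθ); lever angle φ = atan2(r sinθ, d + r cosθ).
Differentiating tanφ: φ̇ = rω(d cosθ + r)/(d² + r² + 2dr cosθ).
d² + r² + 2dr cosθ = |CA|² = 0.279386 m²;  d cosθ + r = +0.46506 m.
|ω_lever| = |0.1341·7.33·+0.46506| / 0.279386 = 1.6363 rad/s.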